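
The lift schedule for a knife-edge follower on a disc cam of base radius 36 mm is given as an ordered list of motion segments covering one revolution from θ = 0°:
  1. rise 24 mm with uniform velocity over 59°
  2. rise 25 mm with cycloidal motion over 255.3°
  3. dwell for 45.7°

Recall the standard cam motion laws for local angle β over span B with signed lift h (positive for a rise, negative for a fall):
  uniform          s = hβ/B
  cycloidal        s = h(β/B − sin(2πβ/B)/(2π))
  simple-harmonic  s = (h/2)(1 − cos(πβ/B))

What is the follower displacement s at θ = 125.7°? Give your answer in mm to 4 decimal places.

seg 1 [0°–59°] uniform, h=24: full span → s += 24 → s = 24.0000
seg 2 [59°–314.3°] cycloidal, h=25: θ=125.7° here. β=66.7, B=255.3. 25·(0.2613 − sin(2π·0.2613)/(2π)) = 2.5626 → s = 26.5626

26.5626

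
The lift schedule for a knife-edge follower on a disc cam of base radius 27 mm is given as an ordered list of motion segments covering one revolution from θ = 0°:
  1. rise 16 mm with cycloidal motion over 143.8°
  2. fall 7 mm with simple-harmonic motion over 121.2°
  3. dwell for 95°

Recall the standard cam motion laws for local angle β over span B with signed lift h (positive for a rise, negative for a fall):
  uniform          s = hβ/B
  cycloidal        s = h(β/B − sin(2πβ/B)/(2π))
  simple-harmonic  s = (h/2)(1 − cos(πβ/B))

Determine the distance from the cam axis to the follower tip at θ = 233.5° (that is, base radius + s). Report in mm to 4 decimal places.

seg 1 [0°–143.8°] cycloidal, h=16: full span → s += 16 → s = 16.0000
seg 2 [143.8°–265°] simple-harmonic, h=-7: θ=233.5° here. β=89.7, B=121.2. -7/2·(1 − cos(π·0.7401)) = -5.8967 → s = 10.1033
radial distance = base radius + s = 27 + 10.1033 = 37.1033

37.1033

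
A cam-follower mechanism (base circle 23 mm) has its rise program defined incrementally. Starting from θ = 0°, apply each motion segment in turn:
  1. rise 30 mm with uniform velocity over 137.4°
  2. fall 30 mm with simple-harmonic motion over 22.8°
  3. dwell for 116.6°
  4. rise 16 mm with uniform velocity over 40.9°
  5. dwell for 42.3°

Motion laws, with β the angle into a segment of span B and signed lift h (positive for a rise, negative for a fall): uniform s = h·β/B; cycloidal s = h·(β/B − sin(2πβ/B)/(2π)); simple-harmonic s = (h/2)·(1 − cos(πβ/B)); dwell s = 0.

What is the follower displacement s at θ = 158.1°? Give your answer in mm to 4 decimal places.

seg 1 [0°–137.4°] uniform, h=30: full span → s += 30 → s = 30.0000
seg 2 [137.4°–160.2°] simple-harmonic, h=-30: θ=158.1° here. β=20.7, B=22.8. -30/2·(1 − cos(π·0.9079)) = -29.3764 → s = 0.6236

0.6236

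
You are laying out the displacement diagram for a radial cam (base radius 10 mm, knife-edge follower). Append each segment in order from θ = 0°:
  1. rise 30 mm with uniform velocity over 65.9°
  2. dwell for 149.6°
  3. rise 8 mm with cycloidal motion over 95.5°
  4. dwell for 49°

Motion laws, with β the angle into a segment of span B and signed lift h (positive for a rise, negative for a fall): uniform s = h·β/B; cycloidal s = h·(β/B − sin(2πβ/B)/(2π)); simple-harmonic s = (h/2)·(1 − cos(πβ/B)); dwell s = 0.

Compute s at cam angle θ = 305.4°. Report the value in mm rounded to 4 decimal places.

seg 1 [0°–65.9°] uniform, h=30: full span → s += 30 → s = 30.0000
seg 2 [65.9°–215.5°] dwell: s stays 30.0000
seg 3 [215.5°–311°] cycloidal, h=8: θ=305.4° here. β=89.9, B=95.5. 8·(0.9414 − sin(2π·0.9414)/(2π)) = 7.9895 → s = 37.9895

37.9895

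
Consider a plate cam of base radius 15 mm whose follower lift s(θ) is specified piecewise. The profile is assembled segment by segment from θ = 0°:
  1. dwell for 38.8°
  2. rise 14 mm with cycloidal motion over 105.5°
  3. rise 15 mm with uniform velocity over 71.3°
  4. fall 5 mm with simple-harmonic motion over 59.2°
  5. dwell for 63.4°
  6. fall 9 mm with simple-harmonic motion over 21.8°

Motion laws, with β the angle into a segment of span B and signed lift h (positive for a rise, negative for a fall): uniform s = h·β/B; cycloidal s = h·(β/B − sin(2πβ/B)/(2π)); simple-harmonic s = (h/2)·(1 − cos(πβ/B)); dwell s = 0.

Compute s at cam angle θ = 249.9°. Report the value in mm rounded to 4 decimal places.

seg 1 [0°–38.8°] dwell: s stays 0.0000
seg 2 [38.8°–144.3°] cycloidal, h=14: full span → s += 14 → s = 14.0000
seg 3 [144.3°–215.6°] uniform, h=15: full span → s += 15 → s = 29.0000
seg 4 [215.6°–274.8°] simple-harmonic, h=-5: θ=249.9° here. β=34.3, B=59.2. -5/2·(1 − cos(π·0.5794)) = -3.1171 → s = 25.8829

25.8829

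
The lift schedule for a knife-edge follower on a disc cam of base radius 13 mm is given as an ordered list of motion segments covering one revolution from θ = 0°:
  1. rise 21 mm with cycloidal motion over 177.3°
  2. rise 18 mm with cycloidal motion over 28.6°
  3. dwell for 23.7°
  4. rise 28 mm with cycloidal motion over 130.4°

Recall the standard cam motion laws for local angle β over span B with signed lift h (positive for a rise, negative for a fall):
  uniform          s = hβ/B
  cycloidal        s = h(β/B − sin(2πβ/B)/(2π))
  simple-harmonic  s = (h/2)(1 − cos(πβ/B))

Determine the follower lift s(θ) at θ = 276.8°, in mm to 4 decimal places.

seg 1 [0°–177.3°] cycloidal, h=21: full span → s += 21 → s = 21.0000
seg 2 [177.3°–205.9°] cycloidal, h=18: full span → s += 18 → s = 39.0000
seg 3 [205.9°–229.6°] dwell: s stays 39.0000
seg 4 [229.6°–360°] cycloidal, h=28: θ=276.8° here. β=47.2, B=130.4. 28·(0.3620 − sin(2π·0.3620)/(2π)) = 6.7366 → s = 45.7366

45.7366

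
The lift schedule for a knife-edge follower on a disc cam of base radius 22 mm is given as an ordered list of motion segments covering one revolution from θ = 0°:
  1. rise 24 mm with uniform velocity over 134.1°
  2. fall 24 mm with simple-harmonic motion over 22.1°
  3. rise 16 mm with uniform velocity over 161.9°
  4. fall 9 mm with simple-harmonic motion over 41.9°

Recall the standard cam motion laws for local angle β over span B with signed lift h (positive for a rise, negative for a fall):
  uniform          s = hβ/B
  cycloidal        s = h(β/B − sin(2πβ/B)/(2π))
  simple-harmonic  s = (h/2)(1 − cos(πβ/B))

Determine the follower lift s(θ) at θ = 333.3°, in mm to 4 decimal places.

seg 1 [0°–134.1°] uniform, h=24: full span → s += 24 → s = 24.0000
seg 2 [134.1°–156.2°] simple-harmonic, h=-24: full span → s += -24 → s = 0.0000
seg 3 [156.2°–318.1°] uniform, h=16: full span → s += 16 → s = 16.0000
seg 4 [318.1°–360°] simple-harmonic, h=-9: θ=333.3° here. β=15.2, B=41.9. -9/2·(1 − cos(π·0.3628)) = -2.6195 → s = 13.3805

13.3805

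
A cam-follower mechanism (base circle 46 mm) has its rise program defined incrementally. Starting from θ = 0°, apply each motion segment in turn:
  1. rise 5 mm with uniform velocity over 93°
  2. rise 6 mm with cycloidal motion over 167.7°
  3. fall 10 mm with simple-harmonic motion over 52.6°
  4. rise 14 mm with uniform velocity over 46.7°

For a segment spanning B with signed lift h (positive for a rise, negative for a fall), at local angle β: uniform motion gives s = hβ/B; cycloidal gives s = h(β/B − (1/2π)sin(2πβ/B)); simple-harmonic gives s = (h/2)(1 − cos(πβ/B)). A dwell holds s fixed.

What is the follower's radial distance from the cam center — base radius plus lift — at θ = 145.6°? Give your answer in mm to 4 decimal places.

seg 1 [0°–93°] uniform, h=5: full span → s += 5 → s = 5.0000
seg 2 [93°–260.7°] cycloidal, h=6: θ=145.6° here. β=52.6, B=167.7. 6·(0.3137 − sin(2π·0.3137)/(2π)) = 1.0024 → s = 6.0024
radial distance = base radius + s = 46 + 6.0024 = 52.0024

52.0024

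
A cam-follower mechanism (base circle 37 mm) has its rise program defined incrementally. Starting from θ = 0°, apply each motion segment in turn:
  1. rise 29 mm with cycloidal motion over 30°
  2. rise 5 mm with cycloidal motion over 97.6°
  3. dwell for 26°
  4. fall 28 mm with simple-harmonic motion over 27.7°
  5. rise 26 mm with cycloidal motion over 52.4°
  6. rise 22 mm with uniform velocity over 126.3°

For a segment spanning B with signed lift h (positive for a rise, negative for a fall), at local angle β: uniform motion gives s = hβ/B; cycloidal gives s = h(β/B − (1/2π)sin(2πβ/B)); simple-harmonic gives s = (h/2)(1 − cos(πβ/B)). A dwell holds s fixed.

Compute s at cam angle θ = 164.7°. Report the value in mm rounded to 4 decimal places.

seg 1 [0°–30°] cycloidal, h=29: full span → s += 29 → s = 29.0000
seg 2 [30°–127.6°] cycloidal, h=5: full span → s += 5 → s = 34.0000
seg 3 [127.6°–153.6°] dwell: s stays 34.0000
seg 4 [153.6°–181.3°] simple-harmonic, h=-28: θ=164.7° here. β=11.1, B=27.7. -28/2·(1 − cos(π·0.4007)) = -9.7040 → s = 24.2960

24.2960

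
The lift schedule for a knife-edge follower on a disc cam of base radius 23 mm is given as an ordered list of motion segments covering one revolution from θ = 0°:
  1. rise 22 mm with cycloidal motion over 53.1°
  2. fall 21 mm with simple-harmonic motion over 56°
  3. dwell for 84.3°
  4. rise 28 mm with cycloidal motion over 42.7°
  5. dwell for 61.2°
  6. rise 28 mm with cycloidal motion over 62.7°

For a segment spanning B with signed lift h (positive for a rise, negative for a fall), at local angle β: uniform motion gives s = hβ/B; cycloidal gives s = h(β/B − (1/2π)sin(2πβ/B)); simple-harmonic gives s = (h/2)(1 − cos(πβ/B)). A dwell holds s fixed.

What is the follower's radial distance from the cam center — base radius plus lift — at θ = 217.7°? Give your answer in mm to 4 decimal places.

seg 1 [0°–53.1°] cycloidal, h=22: full span → s += 22 → s = 22.0000
seg 2 [53.1°–109.1°] simple-harmonic, h=-21: full span → s += -21 → s = 1.0000
seg 3 [109.1°–193.4°] dwell: s stays 1.0000
seg 4 [193.4°–236.1°] cycloidal, h=28: θ=217.7° here. β=24.3, B=42.7. 28·(0.5691 − sin(2π·0.5691)/(2π)) = 17.8087 → s = 18.8087
radial distance = base radius + s = 23 + 18.8087 = 41.8087

41.8087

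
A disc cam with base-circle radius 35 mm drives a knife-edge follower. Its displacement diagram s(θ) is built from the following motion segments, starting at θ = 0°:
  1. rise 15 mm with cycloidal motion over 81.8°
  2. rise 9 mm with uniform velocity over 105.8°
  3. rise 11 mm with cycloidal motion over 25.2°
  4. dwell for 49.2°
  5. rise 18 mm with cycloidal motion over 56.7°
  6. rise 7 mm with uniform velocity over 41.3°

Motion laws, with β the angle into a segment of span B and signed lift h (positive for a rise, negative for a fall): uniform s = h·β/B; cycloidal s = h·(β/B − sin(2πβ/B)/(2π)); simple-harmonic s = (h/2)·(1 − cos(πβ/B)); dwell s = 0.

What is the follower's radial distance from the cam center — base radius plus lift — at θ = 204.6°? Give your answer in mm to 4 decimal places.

seg 1 [0°–81.8°] cycloidal, h=15: full span → s += 15 → s = 15.0000
seg 2 [81.8°–187.6°] uniform, h=9: full span → s += 9 → s = 24.0000
seg 3 [187.6°–212.8°] cycloidal, h=11: θ=204.6° here. β=17, B=25.2. 11·(0.6746 − sin(2π·0.6746)/(2π)) = 8.9785 → s = 32.9785
radial distance = base radius + s = 35 + 32.9785 = 67.9785

67.9785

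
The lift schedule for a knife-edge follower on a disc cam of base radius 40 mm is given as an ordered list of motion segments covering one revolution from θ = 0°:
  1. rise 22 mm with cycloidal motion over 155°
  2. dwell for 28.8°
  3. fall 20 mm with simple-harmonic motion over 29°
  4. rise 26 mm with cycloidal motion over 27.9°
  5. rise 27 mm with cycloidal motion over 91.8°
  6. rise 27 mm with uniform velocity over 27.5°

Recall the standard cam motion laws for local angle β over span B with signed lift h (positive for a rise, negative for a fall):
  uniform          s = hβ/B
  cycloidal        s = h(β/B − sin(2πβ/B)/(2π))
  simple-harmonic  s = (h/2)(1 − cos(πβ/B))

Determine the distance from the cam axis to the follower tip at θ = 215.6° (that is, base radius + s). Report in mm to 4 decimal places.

seg 1 [0°–155°] cycloidal, h=22: full span → s += 22 → s = 22.0000
seg 2 [155°–183.8°] dwell: s stays 22.0000
seg 3 [183.8°–212.8°] simple-harmonic, h=-20: full span → s += -20 → s = 2.0000
seg 4 [212.8°–240.7°] cycloidal, h=26: θ=215.6° here. β=2.8, B=27.9. 26·(0.1004 − sin(2π·0.1004)/(2π)) = 0.1695 → s = 2.1695
radial distance = base radius + s = 40 + 2.1695 = 42.1695

42.1695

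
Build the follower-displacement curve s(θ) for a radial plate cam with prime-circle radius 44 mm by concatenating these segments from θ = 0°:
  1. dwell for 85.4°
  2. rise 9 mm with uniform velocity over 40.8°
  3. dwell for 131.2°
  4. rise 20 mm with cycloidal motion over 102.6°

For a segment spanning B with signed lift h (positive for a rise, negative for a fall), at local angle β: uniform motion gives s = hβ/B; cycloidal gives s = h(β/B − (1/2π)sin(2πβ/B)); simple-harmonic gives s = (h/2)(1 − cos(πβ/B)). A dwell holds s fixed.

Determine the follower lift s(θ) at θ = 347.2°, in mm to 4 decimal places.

seg 1 [0°–85.4°] dwell: s stays 0.0000
seg 2 [85.4°–126.2°] uniform, h=9: full span → s += 9 → s = 9.0000
seg 3 [126.2°–257.4°] dwell: s stays 9.0000
seg 4 [257.4°–360°] cycloidal, h=20: θ=347.2° here. β=89.8, B=102.6. 20·(0.8752 − sin(2π·0.8752)/(2π)) = 19.7522 → s = 28.7522

28.7522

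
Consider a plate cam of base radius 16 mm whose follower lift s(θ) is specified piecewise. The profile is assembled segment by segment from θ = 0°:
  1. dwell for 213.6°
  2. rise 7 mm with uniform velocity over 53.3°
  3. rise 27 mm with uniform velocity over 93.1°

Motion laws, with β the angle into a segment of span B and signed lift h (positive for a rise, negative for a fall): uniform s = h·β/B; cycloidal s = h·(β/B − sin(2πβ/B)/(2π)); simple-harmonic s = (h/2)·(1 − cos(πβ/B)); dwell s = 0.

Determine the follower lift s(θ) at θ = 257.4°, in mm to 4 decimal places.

seg 1 [0°–213.6°] dwell: s stays 0.0000
seg 2 [213.6°–266.9°] uniform, h=7: θ=257.4° here. β=43.8, B=53.3. 7·43.8/53.3 = 5.7523 → s = 5.7523

5.7523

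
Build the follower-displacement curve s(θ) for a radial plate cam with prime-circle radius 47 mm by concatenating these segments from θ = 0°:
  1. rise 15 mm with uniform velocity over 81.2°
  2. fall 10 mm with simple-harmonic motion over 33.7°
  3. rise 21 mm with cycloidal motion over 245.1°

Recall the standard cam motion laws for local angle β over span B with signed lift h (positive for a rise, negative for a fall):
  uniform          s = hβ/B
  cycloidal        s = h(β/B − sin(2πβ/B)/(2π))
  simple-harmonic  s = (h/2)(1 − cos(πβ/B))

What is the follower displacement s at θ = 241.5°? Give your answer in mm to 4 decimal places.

seg 1 [0°–81.2°] uniform, h=15: full span → s += 15 → s = 15.0000
seg 2 [81.2°–114.9°] simple-harmonic, h=-10: full span → s += -10 → s = 5.0000
seg 3 [114.9°–360°] cycloidal, h=21: θ=241.5° here. β=126.6, B=245.1. 21·(0.5165 − sin(2π·0.5165)/(2π)) = 11.1934 → s = 16.1934

16.1934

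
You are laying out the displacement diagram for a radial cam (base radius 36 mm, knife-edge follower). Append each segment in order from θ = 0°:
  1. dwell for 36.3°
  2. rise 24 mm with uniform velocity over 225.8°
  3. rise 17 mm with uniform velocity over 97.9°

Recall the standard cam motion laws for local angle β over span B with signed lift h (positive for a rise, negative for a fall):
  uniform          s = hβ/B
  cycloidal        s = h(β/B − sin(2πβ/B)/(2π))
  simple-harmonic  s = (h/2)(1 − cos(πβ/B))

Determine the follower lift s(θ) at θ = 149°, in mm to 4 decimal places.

seg 1 [0°–36.3°] dwell: s stays 0.0000
seg 2 [36.3°–262.1°] uniform, h=24: θ=149° here. β=112.7, B=225.8. 24·112.7/225.8 = 11.9787 → s = 11.9787

11.9787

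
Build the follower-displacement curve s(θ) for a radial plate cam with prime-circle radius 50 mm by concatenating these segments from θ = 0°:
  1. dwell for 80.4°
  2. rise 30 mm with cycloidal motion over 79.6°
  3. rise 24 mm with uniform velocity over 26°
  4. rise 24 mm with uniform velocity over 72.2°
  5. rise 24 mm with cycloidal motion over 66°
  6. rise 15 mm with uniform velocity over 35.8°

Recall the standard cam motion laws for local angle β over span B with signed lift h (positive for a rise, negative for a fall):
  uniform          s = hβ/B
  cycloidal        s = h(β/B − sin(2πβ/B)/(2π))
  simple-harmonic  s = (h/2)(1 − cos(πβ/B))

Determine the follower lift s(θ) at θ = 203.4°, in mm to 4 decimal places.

seg 1 [0°–80.4°] dwell: s stays 0.0000
seg 2 [80.4°–160°] cycloidal, h=30: full span → s += 30 → s = 30.0000
seg 3 [160°–186°] uniform, h=24: full span → s += 24 → s = 54.0000
seg 4 [186°–258.2°] uniform, h=24: θ=203.4° here. β=17.4, B=72.2. 24·17.4/72.2 = 5.7839 → s = 59.7839

59.7839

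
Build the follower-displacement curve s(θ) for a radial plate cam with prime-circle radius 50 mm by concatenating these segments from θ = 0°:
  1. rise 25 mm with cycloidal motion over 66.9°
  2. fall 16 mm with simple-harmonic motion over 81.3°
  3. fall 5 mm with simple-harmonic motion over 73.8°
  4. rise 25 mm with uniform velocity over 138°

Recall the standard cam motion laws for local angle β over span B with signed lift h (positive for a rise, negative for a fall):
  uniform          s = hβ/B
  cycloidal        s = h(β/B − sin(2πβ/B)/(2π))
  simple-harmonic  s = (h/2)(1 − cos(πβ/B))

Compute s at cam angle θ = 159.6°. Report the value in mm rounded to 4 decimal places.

seg 1 [0°–66.9°] cycloidal, h=25: full span → s += 25 → s = 25.0000
seg 2 [66.9°–148.2°] simple-harmonic, h=-16: full span → s += -16 → s = 9.0000
seg 3 [148.2°–222°] simple-harmonic, h=-5: θ=159.6° here. β=11.4, B=73.8. -5/2·(1 − cos(π·0.1545)) = -0.2886 → s = 8.7114

8.7114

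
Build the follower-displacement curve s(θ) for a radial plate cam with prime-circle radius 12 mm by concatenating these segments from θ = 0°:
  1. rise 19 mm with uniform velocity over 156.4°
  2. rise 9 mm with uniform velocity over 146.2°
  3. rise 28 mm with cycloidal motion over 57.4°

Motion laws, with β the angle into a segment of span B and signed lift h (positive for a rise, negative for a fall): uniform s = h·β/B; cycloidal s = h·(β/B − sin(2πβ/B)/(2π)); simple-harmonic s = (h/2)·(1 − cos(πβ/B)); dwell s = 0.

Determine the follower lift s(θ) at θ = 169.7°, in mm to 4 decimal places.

seg 1 [0°–156.4°] uniform, h=19: full span → s += 19 → s = 19.0000
seg 2 [156.4°–302.6°] uniform, h=9: θ=169.7° here. β=13.3, B=146.2. 9·13.3/146.2 = 0.8187 → s = 19.8187

19.8187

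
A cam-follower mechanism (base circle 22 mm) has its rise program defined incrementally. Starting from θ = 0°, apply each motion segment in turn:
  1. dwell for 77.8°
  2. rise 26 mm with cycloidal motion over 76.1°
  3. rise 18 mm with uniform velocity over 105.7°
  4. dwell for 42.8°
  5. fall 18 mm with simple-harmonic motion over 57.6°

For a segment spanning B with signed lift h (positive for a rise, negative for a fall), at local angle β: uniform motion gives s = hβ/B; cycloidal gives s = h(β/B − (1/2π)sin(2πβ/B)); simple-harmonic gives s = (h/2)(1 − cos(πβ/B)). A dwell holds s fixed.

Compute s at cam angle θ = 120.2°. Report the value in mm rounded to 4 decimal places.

seg 1 [0°–77.8°] dwell: s stays 0.0000
seg 2 [77.8°–153.9°] cycloidal, h=26: θ=120.2° here. β=42.4, B=76.1. 26·(0.5572 − sin(2π·0.5572)/(2π)) = 15.9407 → s = 15.9407

15.9407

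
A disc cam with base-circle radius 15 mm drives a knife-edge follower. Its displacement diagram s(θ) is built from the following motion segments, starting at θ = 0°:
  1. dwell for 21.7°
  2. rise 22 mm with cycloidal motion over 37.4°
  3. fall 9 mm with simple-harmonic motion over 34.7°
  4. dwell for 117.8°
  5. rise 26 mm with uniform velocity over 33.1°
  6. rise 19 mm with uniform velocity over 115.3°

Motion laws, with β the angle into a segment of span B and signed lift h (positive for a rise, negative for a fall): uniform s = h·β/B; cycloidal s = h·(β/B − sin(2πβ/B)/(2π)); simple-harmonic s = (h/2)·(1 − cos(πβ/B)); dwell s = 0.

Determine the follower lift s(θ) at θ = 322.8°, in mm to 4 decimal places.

seg 1 [0°–21.7°] dwell: s stays 0.0000
seg 2 [21.7°–59.1°] cycloidal, h=22: full span → s += 22 → s = 22.0000
seg 3 [59.1°–93.8°] simple-harmonic, h=-9: full span → s += -9 → s = 13.0000
seg 4 [93.8°–211.6°] dwell: s stays 13.0000
seg 5 [211.6°–244.7°] uniform, h=26: full span → s += 26 → s = 39.0000
seg 6 [244.7°–360°] uniform, h=19: θ=322.8° here. β=78.1, B=115.3. 19·78.1/115.3 = 12.8699 → s = 51.8699

51.8699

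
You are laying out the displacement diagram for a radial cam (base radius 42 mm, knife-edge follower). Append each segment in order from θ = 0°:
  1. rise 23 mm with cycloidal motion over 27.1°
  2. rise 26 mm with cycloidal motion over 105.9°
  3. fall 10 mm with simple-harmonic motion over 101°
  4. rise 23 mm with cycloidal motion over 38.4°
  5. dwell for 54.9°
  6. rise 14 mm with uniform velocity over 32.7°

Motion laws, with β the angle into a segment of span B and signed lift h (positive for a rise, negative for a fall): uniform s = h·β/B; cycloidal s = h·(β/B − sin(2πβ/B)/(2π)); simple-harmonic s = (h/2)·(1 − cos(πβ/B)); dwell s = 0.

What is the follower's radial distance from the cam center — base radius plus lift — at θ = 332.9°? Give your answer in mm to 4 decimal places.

seg 1 [0°–27.1°] cycloidal, h=23: full span → s += 23 → s = 23.0000
seg 2 [27.1°–133°] cycloidal, h=26: full span → s += 26 → s = 49.0000
seg 3 [133°–234°] simple-harmonic, h=-10: full span → s += -10 → s = 39.0000
seg 4 [234°–272.4°] cycloidal, h=23: full span → s += 23 → s = 62.0000
seg 5 [272.4°–327.3°] dwell: s stays 62.0000
seg 6 [327.3°–360°] uniform, h=14: θ=332.9° here. β=5.6, B=32.7. 14·5.6/32.7 = 2.3976 → s = 64.3976
radial distance = base radius + s = 42 + 64.3976 = 106.3976

106.3976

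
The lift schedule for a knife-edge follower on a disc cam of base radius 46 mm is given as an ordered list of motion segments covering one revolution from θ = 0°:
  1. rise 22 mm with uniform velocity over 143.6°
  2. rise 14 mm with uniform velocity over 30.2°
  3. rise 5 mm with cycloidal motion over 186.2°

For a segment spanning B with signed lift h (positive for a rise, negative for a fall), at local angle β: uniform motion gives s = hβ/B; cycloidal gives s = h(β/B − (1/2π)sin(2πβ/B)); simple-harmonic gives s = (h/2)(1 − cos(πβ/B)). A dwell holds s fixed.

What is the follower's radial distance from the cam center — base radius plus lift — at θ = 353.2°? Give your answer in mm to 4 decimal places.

seg 1 [0°–143.6°] uniform, h=22: full span → s += 22 → s = 22.0000
seg 2 [143.6°–173.8°] uniform, h=14: full span → s += 14 → s = 36.0000
seg 3 [173.8°–360°] cycloidal, h=5: θ=353.2° here. β=179.4, B=186.2. 5·(0.9635 − sin(2π·0.9635)/(2π)) = 4.9984 → s = 40.9984
radial distance = base radius + s = 46 + 40.9984 = 86.9984

86.9984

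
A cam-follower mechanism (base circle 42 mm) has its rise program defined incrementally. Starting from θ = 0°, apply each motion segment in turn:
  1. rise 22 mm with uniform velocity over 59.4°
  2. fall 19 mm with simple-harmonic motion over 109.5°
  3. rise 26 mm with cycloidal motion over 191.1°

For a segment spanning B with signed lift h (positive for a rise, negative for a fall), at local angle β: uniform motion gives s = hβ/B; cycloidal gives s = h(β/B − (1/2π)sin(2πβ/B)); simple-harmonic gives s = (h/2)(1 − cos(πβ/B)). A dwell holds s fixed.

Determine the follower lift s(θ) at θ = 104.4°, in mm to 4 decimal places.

seg 1 [0°–59.4°] uniform, h=22: full span → s += 22 → s = 22.0000
seg 2 [59.4°–168.9°] simple-harmonic, h=-19: θ=104.4° here. β=45, B=109.5. -19/2·(1 − cos(π·0.4110)) = -6.8771 → s = 15.1229

15.1229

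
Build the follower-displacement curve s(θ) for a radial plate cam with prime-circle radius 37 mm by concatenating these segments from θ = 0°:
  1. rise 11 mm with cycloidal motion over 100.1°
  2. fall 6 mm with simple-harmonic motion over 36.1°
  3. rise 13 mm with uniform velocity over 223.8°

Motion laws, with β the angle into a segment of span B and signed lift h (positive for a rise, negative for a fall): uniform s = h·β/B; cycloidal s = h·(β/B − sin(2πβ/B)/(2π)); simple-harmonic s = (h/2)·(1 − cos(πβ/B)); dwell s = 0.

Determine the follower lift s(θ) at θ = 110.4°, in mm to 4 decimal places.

seg 1 [0°–100.1°] cycloidal, h=11: full span → s += 11 → s = 11.0000
seg 2 [100.1°–136.2°] simple-harmonic, h=-6: θ=110.4° here. β=10.3, B=36.1. -6/2·(1 − cos(π·0.2853)) = -1.1266 → s = 9.8734

9.8734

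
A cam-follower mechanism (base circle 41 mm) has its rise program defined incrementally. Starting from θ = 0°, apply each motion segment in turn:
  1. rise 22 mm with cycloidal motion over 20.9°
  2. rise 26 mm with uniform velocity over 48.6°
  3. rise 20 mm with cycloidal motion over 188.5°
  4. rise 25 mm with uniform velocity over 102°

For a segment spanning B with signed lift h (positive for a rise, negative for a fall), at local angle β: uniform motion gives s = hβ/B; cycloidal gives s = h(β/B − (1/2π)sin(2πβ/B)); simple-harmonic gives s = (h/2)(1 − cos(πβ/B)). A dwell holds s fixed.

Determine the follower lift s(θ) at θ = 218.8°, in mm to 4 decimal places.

seg 1 [0°–20.9°] cycloidal, h=22: full span → s += 22 → s = 22.0000
seg 2 [20.9°–69.5°] uniform, h=26: full span → s += 26 → s = 48.0000
seg 3 [69.5°–258°] cycloidal, h=20: θ=218.8° here. β=149.3, B=188.5. 20·(0.7920 − sin(2π·0.7920)/(2π)) = 18.9135 → s = 66.9135

66.9135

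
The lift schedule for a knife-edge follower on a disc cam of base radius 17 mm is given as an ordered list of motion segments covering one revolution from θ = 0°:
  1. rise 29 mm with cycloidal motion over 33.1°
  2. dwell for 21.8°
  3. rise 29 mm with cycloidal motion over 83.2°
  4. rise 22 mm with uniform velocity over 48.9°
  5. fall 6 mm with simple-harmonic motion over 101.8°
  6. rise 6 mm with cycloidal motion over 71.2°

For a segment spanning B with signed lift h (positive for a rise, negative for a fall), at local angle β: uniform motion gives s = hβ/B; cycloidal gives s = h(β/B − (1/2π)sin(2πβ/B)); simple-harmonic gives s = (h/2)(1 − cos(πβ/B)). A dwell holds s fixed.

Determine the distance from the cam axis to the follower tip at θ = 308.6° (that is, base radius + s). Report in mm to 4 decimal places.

seg 1 [0°–33.1°] cycloidal, h=29: full span → s += 29 → s = 29.0000
seg 2 [33.1°–54.9°] dwell: s stays 29.0000
seg 3 [54.9°–138.1°] cycloidal, h=29: full span → s += 29 → s = 58.0000
seg 4 [138.1°–187°] uniform, h=22: full span → s += 22 → s = 80.0000
seg 5 [187°–288.8°] simple-harmonic, h=-6: full span → s += -6 → s = 74.0000
seg 6 [288.8°–360°] cycloidal, h=6: θ=308.6° here. β=19.8, B=71.2. 6·(0.2781 − sin(2π·0.2781)/(2π)) = 0.7284 → s = 74.7284
radial distance = base radius + s = 17 + 74.7284 = 91.7284

91.7284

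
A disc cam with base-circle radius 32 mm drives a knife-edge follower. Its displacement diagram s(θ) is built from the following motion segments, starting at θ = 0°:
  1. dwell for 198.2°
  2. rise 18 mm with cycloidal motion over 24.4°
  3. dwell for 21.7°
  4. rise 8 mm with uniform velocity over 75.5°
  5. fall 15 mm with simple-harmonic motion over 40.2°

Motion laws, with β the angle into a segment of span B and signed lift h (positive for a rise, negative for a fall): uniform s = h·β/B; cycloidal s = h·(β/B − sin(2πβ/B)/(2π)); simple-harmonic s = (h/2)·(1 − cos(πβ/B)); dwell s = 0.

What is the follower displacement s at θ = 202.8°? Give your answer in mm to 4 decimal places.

seg 1 [0°–198.2°] dwell: s stays 0.0000
seg 2 [198.2°–222.6°] cycloidal, h=18: θ=202.8° here. β=4.6, B=24.4. 18·(0.1885 − sin(2π·0.1885)/(2π)) = 0.7397 → s = 0.7397

0.7397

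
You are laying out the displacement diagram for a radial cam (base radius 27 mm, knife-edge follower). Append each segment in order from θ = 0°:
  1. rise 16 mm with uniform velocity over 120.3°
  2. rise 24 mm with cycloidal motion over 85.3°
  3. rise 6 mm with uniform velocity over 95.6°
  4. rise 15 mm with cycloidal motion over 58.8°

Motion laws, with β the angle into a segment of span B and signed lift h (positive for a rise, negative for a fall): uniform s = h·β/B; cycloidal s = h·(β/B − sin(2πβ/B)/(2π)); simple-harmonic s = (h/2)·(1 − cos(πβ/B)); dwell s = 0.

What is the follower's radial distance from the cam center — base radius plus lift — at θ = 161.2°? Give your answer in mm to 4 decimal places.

seg 1 [0°–120.3°] uniform, h=16: full span → s += 16 → s = 16.0000
seg 2 [120.3°–205.6°] cycloidal, h=24: θ=161.2° here. β=40.9, B=85.3. 24·(0.4795 − sin(2π·0.4795)/(2π)) = 11.0166 → s = 27.0166
radial distance = base radius + s = 27 + 27.0166 = 54.0166

54.0166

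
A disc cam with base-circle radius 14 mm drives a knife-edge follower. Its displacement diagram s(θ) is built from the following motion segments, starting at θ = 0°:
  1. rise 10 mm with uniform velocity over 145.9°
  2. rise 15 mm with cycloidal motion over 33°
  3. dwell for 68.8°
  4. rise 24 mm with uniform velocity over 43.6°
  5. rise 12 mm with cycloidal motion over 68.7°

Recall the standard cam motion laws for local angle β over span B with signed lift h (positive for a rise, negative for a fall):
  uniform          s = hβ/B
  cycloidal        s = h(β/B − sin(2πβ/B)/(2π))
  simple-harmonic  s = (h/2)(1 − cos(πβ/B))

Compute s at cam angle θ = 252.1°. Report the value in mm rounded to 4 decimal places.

seg 1 [0°–145.9°] uniform, h=10: full span → s += 10 → s = 10.0000
seg 2 [145.9°–178.9°] cycloidal, h=15: full span → s += 15 → s = 25.0000
seg 3 [178.9°–247.7°] dwell: s stays 25.0000
seg 4 [247.7°–291.3°] uniform, h=24: θ=252.1° here. β=4.4, B=43.6. 24·4.4/43.6 = 2.4220 → s = 27.4220

27.4220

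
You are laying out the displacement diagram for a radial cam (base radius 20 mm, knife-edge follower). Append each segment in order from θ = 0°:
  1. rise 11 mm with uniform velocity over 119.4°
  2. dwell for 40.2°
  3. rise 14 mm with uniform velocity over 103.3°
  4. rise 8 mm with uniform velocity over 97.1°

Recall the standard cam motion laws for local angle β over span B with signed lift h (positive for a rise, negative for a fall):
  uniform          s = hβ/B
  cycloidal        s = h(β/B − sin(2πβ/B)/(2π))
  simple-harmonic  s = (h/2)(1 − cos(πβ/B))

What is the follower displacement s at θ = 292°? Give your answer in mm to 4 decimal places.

seg 1 [0°–119.4°] uniform, h=11: full span → s += 11 → s = 11.0000
seg 2 [119.4°–159.6°] dwell: s stays 11.0000
seg 3 [159.6°–262.9°] uniform, h=14: full span → s += 14 → s = 25.0000
seg 4 [262.9°–360°] uniform, h=8: θ=292° here. β=29.1, B=97.1. 8·29.1/97.1 = 2.3975 → s = 27.3975

27.3975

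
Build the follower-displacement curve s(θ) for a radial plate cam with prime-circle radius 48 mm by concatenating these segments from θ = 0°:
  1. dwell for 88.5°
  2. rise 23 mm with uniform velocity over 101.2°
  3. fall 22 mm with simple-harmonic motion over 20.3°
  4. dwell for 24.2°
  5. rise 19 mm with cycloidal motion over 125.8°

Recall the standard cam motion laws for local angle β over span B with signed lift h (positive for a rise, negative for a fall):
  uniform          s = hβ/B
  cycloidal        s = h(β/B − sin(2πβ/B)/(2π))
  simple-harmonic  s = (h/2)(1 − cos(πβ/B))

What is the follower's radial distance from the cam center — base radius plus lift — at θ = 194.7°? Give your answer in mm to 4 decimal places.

seg 1 [0°–88.5°] dwell: s stays 0.0000
seg 2 [88.5°–189.7°] uniform, h=23: full span → s += 23 → s = 23.0000
seg 3 [189.7°–210°] simple-harmonic, h=-22: θ=194.7° here. β=5, B=20.3. -22/2·(1 − cos(π·0.2463)) = -3.1321 → s = 19.8679
radial distance = base radius + s = 48 + 19.8679 = 67.8679

67.8679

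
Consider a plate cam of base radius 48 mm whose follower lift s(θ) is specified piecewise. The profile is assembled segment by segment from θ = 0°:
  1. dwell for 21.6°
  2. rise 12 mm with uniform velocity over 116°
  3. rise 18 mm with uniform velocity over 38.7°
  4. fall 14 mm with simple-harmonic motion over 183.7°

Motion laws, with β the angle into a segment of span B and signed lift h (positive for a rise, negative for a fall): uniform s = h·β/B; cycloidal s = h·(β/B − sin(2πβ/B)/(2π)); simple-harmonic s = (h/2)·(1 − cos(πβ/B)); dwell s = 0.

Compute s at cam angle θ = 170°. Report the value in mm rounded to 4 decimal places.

seg 1 [0°–21.6°] dwell: s stays 0.0000
seg 2 [21.6°–137.6°] uniform, h=12: full span → s += 12 → s = 12.0000
seg 3 [137.6°–176.3°] uniform, h=18: θ=170° here. β=32.4, B=38.7. 18·32.4/38.7 = 15.0698 → s = 27.0698

27.0698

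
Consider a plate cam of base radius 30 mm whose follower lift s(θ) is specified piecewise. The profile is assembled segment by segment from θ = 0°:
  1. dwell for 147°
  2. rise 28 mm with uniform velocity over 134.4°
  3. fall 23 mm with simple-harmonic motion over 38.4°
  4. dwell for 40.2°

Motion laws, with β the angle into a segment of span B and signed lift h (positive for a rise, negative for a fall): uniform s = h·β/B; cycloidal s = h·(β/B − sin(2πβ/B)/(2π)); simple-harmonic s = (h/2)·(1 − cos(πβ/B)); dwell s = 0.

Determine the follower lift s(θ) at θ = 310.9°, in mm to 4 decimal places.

seg 1 [0°–147°] dwell: s stays 0.0000
seg 2 [147°–281.4°] uniform, h=28: full span → s += 28 → s = 28.0000
seg 3 [281.4°–319.8°] simple-harmonic, h=-23: θ=310.9° here. β=29.5, B=38.4. -23/2·(1 − cos(π·0.7682)) = -20.0838 → s = 7.9162

7.9162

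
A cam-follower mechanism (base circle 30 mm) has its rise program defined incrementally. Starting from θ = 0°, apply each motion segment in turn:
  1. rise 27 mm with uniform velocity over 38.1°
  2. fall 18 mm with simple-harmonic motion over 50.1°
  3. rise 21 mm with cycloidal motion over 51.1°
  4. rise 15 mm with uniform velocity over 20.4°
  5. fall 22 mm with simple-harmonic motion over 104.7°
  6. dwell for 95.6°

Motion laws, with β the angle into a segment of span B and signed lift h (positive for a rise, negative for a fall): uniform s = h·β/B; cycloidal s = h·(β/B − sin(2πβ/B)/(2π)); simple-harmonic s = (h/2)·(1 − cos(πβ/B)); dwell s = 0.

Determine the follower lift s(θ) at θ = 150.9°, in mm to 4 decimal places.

seg 1 [0°–38.1°] uniform, h=27: full span → s += 27 → s = 27.0000
seg 2 [38.1°–88.2°] simple-harmonic, h=-18: full span → s += -18 → s = 9.0000
seg 3 [88.2°–139.3°] cycloidal, h=21: full span → s += 21 → s = 30.0000
seg 4 [139.3°–159.7°] uniform, h=15: θ=150.9° here. β=11.6, B=20.4. 15·11.6/20.4 = 8.5294 → s = 38.5294

38.5294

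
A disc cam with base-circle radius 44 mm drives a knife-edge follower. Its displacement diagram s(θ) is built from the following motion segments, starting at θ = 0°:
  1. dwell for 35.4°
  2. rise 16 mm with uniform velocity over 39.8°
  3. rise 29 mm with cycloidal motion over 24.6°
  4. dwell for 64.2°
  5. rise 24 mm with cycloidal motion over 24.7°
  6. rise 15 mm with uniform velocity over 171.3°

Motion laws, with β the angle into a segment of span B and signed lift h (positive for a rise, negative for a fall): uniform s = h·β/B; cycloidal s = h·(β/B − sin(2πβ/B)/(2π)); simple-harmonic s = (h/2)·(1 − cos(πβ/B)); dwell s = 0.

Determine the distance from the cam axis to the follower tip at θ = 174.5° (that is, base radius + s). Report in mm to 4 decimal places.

seg 1 [0°–35.4°] dwell: s stays 0.0000
seg 2 [35.4°–75.2°] uniform, h=16: full span → s += 16 → s = 16.0000
seg 3 [75.2°–99.8°] cycloidal, h=29: full span → s += 29 → s = 45.0000
seg 4 [99.8°–164°] dwell: s stays 45.0000
seg 5 [164°–188.7°] cycloidal, h=24: θ=174.5° here. β=10.5, B=24.7. 24·(0.4251 − sin(2π·0.4251)/(2π)) = 8.4705 → s = 53.4705
radial distance = base radius + s = 44 + 53.4705 = 97.4705

97.4705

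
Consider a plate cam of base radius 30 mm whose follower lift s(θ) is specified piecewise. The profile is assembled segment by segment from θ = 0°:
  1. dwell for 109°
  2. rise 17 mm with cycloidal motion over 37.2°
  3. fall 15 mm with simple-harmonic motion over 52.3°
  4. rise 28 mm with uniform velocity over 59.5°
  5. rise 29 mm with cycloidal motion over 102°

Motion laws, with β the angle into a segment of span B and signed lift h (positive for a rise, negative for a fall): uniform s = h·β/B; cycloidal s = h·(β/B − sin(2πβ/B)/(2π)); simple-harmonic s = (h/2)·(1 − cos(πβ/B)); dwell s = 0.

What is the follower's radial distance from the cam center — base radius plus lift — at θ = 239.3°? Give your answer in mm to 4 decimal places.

seg 1 [0°–109°] dwell: s stays 0.0000
seg 2 [109°–146.2°] cycloidal, h=17: full span → s += 17 → s = 17.0000
seg 3 [146.2°–198.5°] simple-harmonic, h=-15: full span → s += -15 → s = 2.0000
seg 4 [198.5°–258°] uniform, h=28: θ=239.3° here. β=40.8, B=59.5. 28·40.8/59.5 = 19.2000 → s = 21.2000
radial distance = base radius + s = 30 + 21.2000 = 51.2000

51.2000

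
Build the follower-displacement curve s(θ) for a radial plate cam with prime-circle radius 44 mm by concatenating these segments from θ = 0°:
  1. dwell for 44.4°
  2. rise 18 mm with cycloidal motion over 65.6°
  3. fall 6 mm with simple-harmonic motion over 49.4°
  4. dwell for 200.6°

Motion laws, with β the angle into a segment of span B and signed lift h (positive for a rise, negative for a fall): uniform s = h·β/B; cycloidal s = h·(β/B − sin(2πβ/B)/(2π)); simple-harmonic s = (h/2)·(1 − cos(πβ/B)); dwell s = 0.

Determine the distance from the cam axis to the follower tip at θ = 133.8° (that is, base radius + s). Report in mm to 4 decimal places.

seg 1 [0°–44.4°] dwell: s stays 0.0000
seg 2 [44.4°–110°] cycloidal, h=18: full span → s += 18 → s = 18.0000
seg 3 [110°–159.4°] simple-harmonic, h=-6: θ=133.8° here. β=23.8, B=49.4. -6/2·(1 − cos(π·0.4818)) = -2.8284 → s = 15.1716
radial distance = base radius + s = 44 + 15.1716 = 59.1716

59.1716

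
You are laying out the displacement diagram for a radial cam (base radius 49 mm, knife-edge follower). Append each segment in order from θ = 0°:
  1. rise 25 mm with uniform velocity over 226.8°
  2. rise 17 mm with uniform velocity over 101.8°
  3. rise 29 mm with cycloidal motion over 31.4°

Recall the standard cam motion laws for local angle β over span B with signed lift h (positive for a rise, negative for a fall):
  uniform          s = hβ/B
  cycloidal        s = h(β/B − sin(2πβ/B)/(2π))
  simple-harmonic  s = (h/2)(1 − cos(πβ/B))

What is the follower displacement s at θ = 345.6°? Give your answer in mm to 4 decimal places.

seg 1 [0°–226.8°] uniform, h=25: full span → s += 25 → s = 25.0000
seg 2 [226.8°–328.6°] uniform, h=17: full span → s += 17 → s = 42.0000
seg 3 [328.6°–360°] cycloidal, h=29: θ=345.6° here. β=17, B=31.4. 29·(0.5414 − sin(2π·0.5414)/(2π)) = 16.8878 → s = 58.8878

58.8878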